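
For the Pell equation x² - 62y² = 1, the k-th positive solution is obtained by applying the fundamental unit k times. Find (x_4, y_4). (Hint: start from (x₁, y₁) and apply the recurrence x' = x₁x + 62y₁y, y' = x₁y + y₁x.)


Step 1: Find the fundamental solution (x₁, y₁) of x² - 62y² = 1.
  Expand √62 as a continued fraction. a₀ = ⌊√62⌋ = 7; iterate m_{k+1} = d_k·a_k − m_k, d_{k+1} = (62 − m_{k+1}²)/d_k, a_{k+1} = ⌊(a₀ + m_{k+1})/d_{k+1}⌋ (starting m₀ = 0, d₀ = 1), with convergents p_k = a_k·p_{k-1} + p_{k-2}, q_k = a_k·q_{k-1} + q_{k-2} (p₋₁ = 1, q₋₁ = 0):
  k = 0: a₀ = 7; p₀/q₀ = 7/1; p₀² − 62·q₀² = 49 − 62 = -13.
  k = 1: m = 7, d = 13, a = ⌊(7 + 7)/13⌋ = 1; p/q = (1·7 + 1)/(1·1 + 0) = 8/1; p² − 62·q² = 64 − 62 = 2.
  k = 2: m = 6, d = 2, a = ⌊(7 + 6)/2⌋ = 6; p/q = (6·8 + 7)/(6·1 + 1) = 55/7; p² − 62·q² = 3025 − 3038 = -13.
  k = 3: m = 6, d = 13, a = ⌊(7 + 6)/13⌋ = 1; p/q = (1·55 + 8)/(1·7 + 1) = 63/8; p² − 62·q² = 3969 − 3968 = 1.
  The first convergent with p² − 62·q² = 1 gives the fundamental solution (x₁, y₁) = (63, 8).
Step 2: Apply the recurrence (x_{n+1}, y_{n+1}) = (x₁x_n + 62y₁y_n, x₁y_n + y₁x_n) repeatedly.
  From (x_1, y_1) = (63, 8): x_2 = 63·63 + 62·8·8 = 7937; y_2 = 63·8 + 8·63 = 1008.
  From (x_2, y_2) = (7937, 1008): x_3 = 63·7937 + 62·8·1008 = 999999; y_3 = 63·1008 + 8·7937 = 127000.
  From (x_3, y_3) = (999999, 127000): x_4 = 63·999999 + 62·8·127000 = 125991937; y_4 = 63·127000 + 8·999999 = 16000992.
Step 3: Verify x_4² - 62·y_4² = 15873968189011969 - 15873968189011968 = 1 (should be 1). ✓

(x_1, y_1) = (63, 8); (x_4, y_4) = (125991937, 16000992).


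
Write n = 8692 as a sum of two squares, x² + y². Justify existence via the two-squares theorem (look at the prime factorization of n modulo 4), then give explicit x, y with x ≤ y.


Step 1: Factor n = 8692 = 2^2 · 41 · 53.
Step 2: Check the mod-4 condition on each prime factor: 2 = 2 (special); 41 ≡ 1 (mod 4), exponent 1; 53 ≡ 1 (mod 4), exponent 1.
All primes ≡ 3 (mod 4) appear to even exponent (or don't appear), so by the two-squares theorem n IS expressible as a sum of two squares.
Step 3: Build a representation. Group n = k² · m with k = 2 and m = 41 · 53 = 2173 (a product of primes ≡ 1 (mod 4)); a representation of m scales to one of n via (k·x)² + (k·y)² = k²(x² + y²). Each prime p ≡ 1 (mod 4) is itself a sum of two squares; find a² by testing p − a² for a perfect square:
  41: 41 − 1² = 40, 41 − 2² = 37, 41 − 3² = 32, 41 − 4² = 25 = 5² ⇒ 41 = 4² + 5².
  53: 53 − 1² = 52, 53 − 2² = 49 = 7² ⇒ 53 = 2² + 7².
  Combine using the Brahmagupta–Fibonacci identity (a² + b²)(c² + d²) = (ac − bd)² + (ad + bc)² = (ac + bd)² + (ad − bc)²:
  41 · 53 = 2173: from (4² + 5²)(2² + 7²), take (4·2 − 5·7, 4·7 + 5·2) = (8 − 35, 28 + 10) = (-27, 38); dropping signs (only squares matter) gives (27, 38); check 27² + 38² = 729 + 1444 = 2173 ✓.
  Scale by k = 2: (2·27, 2·38) = (54, 76).
Step 4: Order so x ≤ y and verify: 54² + 76² = 2916 + 5776 = 8692 = n. ✓

n = 8692 = 54² + 76² (one valid representation with x ≤ y).


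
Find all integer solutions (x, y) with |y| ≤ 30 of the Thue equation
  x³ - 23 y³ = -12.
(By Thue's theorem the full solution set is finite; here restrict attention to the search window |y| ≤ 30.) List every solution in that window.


The equation is x³ - 23y³ = -12. For fixed y, x³ = 23·y³ − 12, so a solution requires the RHS to be a perfect cube.
Strategy: iterate y from -30 to 30, compute RHS = 23·y³ − 12, and check whether it is a (positive or negative) perfect cube.
Check small values of y:
  y = 0: RHS = -12 is not a perfect cube.
  y = 1: RHS = 11 is not a perfect cube.
  y = -1: RHS = -35 is not a perfect cube.
  y = 2: RHS = 172 is not a perfect cube.
  y = -2: RHS = -196 is not a perfect cube.
  y = 3: RHS = 609 is not a perfect cube.
  y = -3: RHS = -633 is not a perfect cube.
Continuing the search up to |y| = 30 finds no solutions either.
No (x, y) in the scanned range satisfies the equation.

No integer solutions with |y| ≤ 30.


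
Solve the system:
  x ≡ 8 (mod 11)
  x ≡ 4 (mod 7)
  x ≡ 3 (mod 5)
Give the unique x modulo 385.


Moduli 11, 7, 5 are pairwise coprime; by CRT there is a unique solution modulo M = 11 · 7 · 5 = 385.
Solve pairwise, accumulating the modulus:
  Start with x ≡ 8 (mod 11).
  Combine with x ≡ 4 (mod 7): since gcd(11, 7) = 1, we get a unique residue mod 77.
    Write x = 8 + 11·t and substitute into x ≡ 4 (mod 7): 11·t ≡ 4 − 8 = -4 (mod 7).
    Reduce coefficients mod 7: 4·t ≡ 3 (mod 7).
    The inverse of 4 mod 7 is 2 (since 4·2 = 8 = 1·7 + 1), so t ≡ 2·3 = 6 ≡ 6 (mod 7).
    Then x = 8 + 11·6 = 74, valid modulo lcm(11, 7) = 77: x ≡ 74 (mod 77).
  Combine with x ≡ 3 (mod 5): since gcd(77, 5) = 1, we get a unique residue mod 385.
    Write x = 74 + 77·t and substitute into x ≡ 3 (mod 5): 77·t ≡ 3 − 74 = -71 (mod 5).
    Reduce coefficients mod 5: 2·t ≡ 4 (mod 5).
    The inverse of 2 mod 5 is 3 (since 2·3 = 6 = 1·5 + 1), so t ≡ 3·4 = 12 ≡ 2 (mod 5).
    Then x = 74 + 77·2 = 228, valid modulo lcm(77, 5) = 385: x ≡ 228 (mod 385).
Verify: 228 mod 11 = 8 ✓, 228 mod 7 = 4 ✓, 228 mod 5 = 3 ✓.

x ≡ 228 (mod 385).


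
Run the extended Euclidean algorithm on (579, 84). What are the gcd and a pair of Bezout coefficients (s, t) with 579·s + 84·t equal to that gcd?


Euclidean algorithm on (579, 84) — divide until remainder is 0:
  579 = 6 · 84 + 75
  84 = 1 · 75 + 9
  75 = 8 · 9 + 3
  9 = 3 · 3 + 0
gcd(579, 84) = 3.
Track Bezout coefficients alongside the remainders: start with r₀ = 579 = a·1 + b·0 (s = 1, t = 0) and r₁ = 84 = a·0 + b·1 (s = 0, t = 1); each new remainder r_{k+1} = r_{k-1} − q_k·r_k inherits s_{k+1} = s_{k-1} − q_k·s_k, t_{k+1} = t_{k-1} − q_k·t_k, so r_k = a·s_k + b·t_k at every step:
  q = 6: r = 75, s = 1 − 6·0 = 1, t = 0 − 6·1 = -6  (check: 579·1 + 84·(-6) = 75)
  q = 1: r = 9, s = 0 − 1·1 = -1, t = 1 − 1·(-6) = 7  (check: 579·(-1) + 84·7 = 9)
  q = 8: r = 3, s = 1 − 8·(-1) = 9, t = -6 − 8·7 = -62  (check: 579·9 + 84·(-62) = 3)
The row with r = 3 (the gcd) gives the Bezout coefficients s = 9, t = -62.
Result: 579 · (9) + 84 · (-62) = 3.

gcd(579, 84) = 3; s = 9, t = -62 (check: 579·9 + 84·(-62) = 3).


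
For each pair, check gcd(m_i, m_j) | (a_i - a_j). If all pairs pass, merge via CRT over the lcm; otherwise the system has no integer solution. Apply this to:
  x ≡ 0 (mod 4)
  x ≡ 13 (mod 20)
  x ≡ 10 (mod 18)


Moduli 4, 20, 18 are not pairwise coprime, so CRT works modulo lcm(m_i) when all pairwise compatibility conditions hold.
Pairwise compatibility: gcd(m_i, m_j) must divide a_i - a_j for every pair.
Merge one congruence at a time:
  Start: x ≡ 0 (mod 4).
  Combine with x ≡ 13 (mod 20): gcd(4, 20) = 4, and 13 - 0 = 13 is NOT divisible by 4.
    ⇒ system is inconsistent (no integer solution).

No solution (the system is inconsistent).


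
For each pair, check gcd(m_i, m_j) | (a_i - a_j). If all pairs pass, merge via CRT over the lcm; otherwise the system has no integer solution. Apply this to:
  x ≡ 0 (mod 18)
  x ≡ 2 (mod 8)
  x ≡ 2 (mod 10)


Moduli 18, 8, 10 are not pairwise coprime, so CRT works modulo lcm(m_i) when all pairwise compatibility conditions hold.
Pairwise compatibility: gcd(m_i, m_j) must divide a_i - a_j for every pair.
Merge one congruence at a time:
  Start: x ≡ 0 (mod 18).
  Combine with x ≡ 2 (mod 8): gcd(18, 8) = 2; 2 - 0 = 2, which IS divisible by 2, so compatible.
    Write x = 0 + 18·t and substitute into x ≡ 2 (mod 8): 18·t ≡ 2 − 0 = 2 (mod 8).
    Divide the congruence (and modulus) by g = 2: 9·t ≡ 1 (mod 4).
    Reduce coefficients mod 4: 1·t ≡ 1 (mod 4).
    So t ≡ 1 (mod 4).
    Then x = 0 + 18·1 = 18, valid modulo lcm(18, 8) = 72: x ≡ 18 (mod 72).
  Combine with x ≡ 2 (mod 10): gcd(72, 10) = 2; 2 - 18 = -16, which IS divisible by 2, so compatible.
    Write x = 18 + 72·t and substitute into x ≡ 2 (mod 10): 72·t ≡ 2 − 18 = -16 (mod 10).
    Divide the congruence (and modulus) by g = 2: 36·t ≡ -8 (mod 5).
    Reduce coefficients mod 5: 1·t ≡ 2 (mod 5).
    So t ≡ 2 (mod 5).
    Then x = 18 + 72·2 = 162, valid modulo lcm(72, 10) = 360: x ≡ 162 (mod 360).
Verify: 162 mod 18 = 0, 162 mod 8 = 2, 162 mod 10 = 2.

x ≡ 162 (mod 360).


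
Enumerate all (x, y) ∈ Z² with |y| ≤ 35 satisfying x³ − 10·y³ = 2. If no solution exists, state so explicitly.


The equation is x³ - 10y³ = 2. For fixed y, x³ = 10·y³ + 2, so a solution requires the RHS to be a perfect cube.
Strategy: iterate y from -35 to 35, compute RHS = 10·y³ + 2, and check whether it is a (positive or negative) perfect cube.
Check small values of y:
  y = 0: RHS = 2 is not a perfect cube.
  y = 1: RHS = 12 is not a perfect cube.
  y = -1: RHS = -8 = (-2)³ ⇒ x = -2 works.
  y = 2: RHS = 82 is not a perfect cube.
  y = -2: RHS = -78 is not a perfect cube.
  y = 3: RHS = 272 is not a perfect cube.
  y = -3: RHS = -268 is not a perfect cube.
Continuing the search up to |y| = 35 finds no further solutions beyond those listed.
Collected solutions: (-2, -1).

Solutions (with |y| ≤ 35): (-2, -1).


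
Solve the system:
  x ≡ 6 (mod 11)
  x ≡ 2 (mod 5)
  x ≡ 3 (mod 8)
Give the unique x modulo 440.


Moduli 11, 5, 8 are pairwise coprime; by CRT there is a unique solution modulo M = 11 · 5 · 8 = 440.
Solve pairwise, accumulating the modulus:
  Start with x ≡ 6 (mod 11).
  Combine with x ≡ 2 (mod 5): since gcd(11, 5) = 1, we get a unique residue mod 55.
    Write x = 6 + 11·t and substitute into x ≡ 2 (mod 5): 11·t ≡ 2 − 6 = -4 (mod 5).
    Reduce coefficients mod 5: 1·t ≡ 1 (mod 5).
    So t ≡ 1 (mod 5).
    Then x = 6 + 11·1 = 17, valid modulo lcm(11, 5) = 55: x ≡ 17 (mod 55).
  Combine with x ≡ 3 (mod 8): since gcd(55, 8) = 1, we get a unique residue mod 440.
    Write x = 17 + 55·t and substitute into x ≡ 3 (mod 8): 55·t ≡ 3 − 17 = -14 (mod 8).
    Reduce coefficients mod 8: 7·t ≡ 2 (mod 8).
    The inverse of 7 mod 8 is 7 (since 7·7 = 49 = 6·8 + 1), so t ≡ 7·2 = 14 ≡ 6 (mod 8).
    Then x = 17 + 55·6 = 347, valid modulo lcm(55, 8) = 440: x ≡ 347 (mod 440).
Verify: 347 mod 11 = 6 ✓, 347 mod 5 = 2 ✓, 347 mod 8 = 3 ✓.

x ≡ 347 (mod 440).


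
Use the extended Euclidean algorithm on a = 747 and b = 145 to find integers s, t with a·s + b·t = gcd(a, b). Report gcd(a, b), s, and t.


Euclidean algorithm on (747, 145) — divide until remainder is 0:
  747 = 5 · 145 + 22
  145 = 6 · 22 + 13
  22 = 1 · 13 + 9
  13 = 1 · 9 + 4
  9 = 2 · 4 + 1
  4 = 4 · 1 + 0
gcd(747, 145) = 1.
Track Bezout coefficients alongside the remainders: start with r₀ = 747 = a·1 + b·0 (s = 1, t = 0) and r₁ = 145 = a·0 + b·1 (s = 0, t = 1); each new remainder r_{k+1} = r_{k-1} − q_k·r_k inherits s_{k+1} = s_{k-1} − q_k·s_k, t_{k+1} = t_{k-1} − q_k·t_k, so r_k = a·s_k + b·t_k at every step:
  q = 5: r = 22, s = 1 − 5·0 = 1, t = 0 − 5·1 = -5  (check: 747·1 + 145·(-5) = 22)
  q = 6: r = 13, s = 0 − 6·1 = -6, t = 1 − 6·(-5) = 31  (check: 747·(-6) + 145·31 = 13)
  q = 1: r = 9, s = 1 − 1·(-6) = 7, t = -5 − 1·31 = -36  (check: 747·7 + 145·(-36) = 9)
  q = 1: r = 4, s = -6 − 1·7 = -13, t = 31 − 1·(-36) = 67  (check: 747·(-13) + 145·67 = 4)
  q = 2: r = 1, s = 7 − 2·(-13) = 33, t = -36 − 2·67 = -170  (check: 747·33 + 145·(-170) = 1)
The row with r = 1 (the gcd) gives the Bezout coefficients s = 33, t = -170.
Result: 747 · (33) + 145 · (-170) = 1.

gcd(747, 145) = 1; s = 33, t = -170 (check: 747·33 + 145·(-170) = 1).


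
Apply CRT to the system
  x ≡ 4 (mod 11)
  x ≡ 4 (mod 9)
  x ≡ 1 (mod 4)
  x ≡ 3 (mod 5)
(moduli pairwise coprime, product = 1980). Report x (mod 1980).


Product of moduli M = 11 · 9 · 4 · 5 = 1980.
Merge one congruence at a time:
  Start: x ≡ 4 (mod 11).
  Combine with x ≡ 4 (mod 9); new modulus lcm = 99.
    Write x = 4 + 11·t and substitute into x ≡ 4 (mod 9): 11·t ≡ 4 − 4 = 0 (mod 9).
    Reduce coefficients mod 9: 2·t ≡ 0 (mod 9).
    The inverse of 2 mod 9 is 5 (since 2·5 = 10 = 1·9 + 1), so t ≡ 5·0 = 0 ≡ 0 (mod 9).
    Then x = 4 + 11·0 = 4, valid modulo lcm(11, 9) = 99: x ≡ 4 (mod 99).
  Combine with x ≡ 1 (mod 4); new modulus lcm = 396.
    Write x = 4 + 99·t and substitute into x ≡ 1 (mod 4): 99·t ≡ 1 − 4 = -3 (mod 4).
    Reduce coefficients mod 4: 3·t ≡ 1 (mod 4).
    The inverse of 3 mod 4 is 3 (since 3·3 = 9 = 2·4 + 1), so t ≡ 3·1 = 3 ≡ 3 (mod 4).
    Then x = 4 + 99·3 = 301, valid modulo lcm(99, 4) = 396: x ≡ 301 (mod 396).
  Combine with x ≡ 3 (mod 5); new modulus lcm = 1980.
    Write x = 301 + 396·t and substitute into x ≡ 3 (mod 5): 396·t ≡ 3 − 301 = -298 (mod 5).
    Reduce coefficients mod 5: 1·t ≡ 2 (mod 5).
    So t ≡ 2 (mod 5).
    Then x = 301 + 396·2 = 1093, valid modulo lcm(396, 5) = 1980: x ≡ 1093 (mod 1980).
Verify against each original: 1093 mod 11 = 4, 1093 mod 9 = 4, 1093 mod 4 = 1, 1093 mod 5 = 3.

x ≡ 1093 (mod 1980).


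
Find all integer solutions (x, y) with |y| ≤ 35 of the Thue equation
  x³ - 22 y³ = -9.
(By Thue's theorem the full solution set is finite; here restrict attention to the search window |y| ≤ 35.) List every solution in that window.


The equation is x³ - 22y³ = -9. For fixed y, x³ = 22·y³ − 9, so a solution requires the RHS to be a perfect cube.
Strategy: iterate y from -35 to 35, compute RHS = 22·y³ − 9, and check whether it is a (positive or negative) perfect cube.
Check small values of y:
  y = 0: RHS = -9 is not a perfect cube.
  y = 1: RHS = 13 is not a perfect cube.
  y = -1: RHS = -31 is not a perfect cube.
  y = 2: RHS = 167 is not a perfect cube.
  y = -2: RHS = -185 is not a perfect cube.
  y = 3: RHS = 585 is not a perfect cube.
  y = -3: RHS = -603 is not a perfect cube.
Continuing the search up to |y| = 35 finds no solutions either.
No (x, y) in the scanned range satisfies the equation.

No integer solutions with |y| ≤ 35.


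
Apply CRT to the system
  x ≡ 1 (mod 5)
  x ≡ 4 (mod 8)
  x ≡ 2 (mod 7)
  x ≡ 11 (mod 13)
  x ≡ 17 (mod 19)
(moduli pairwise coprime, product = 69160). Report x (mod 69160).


Product of moduli M = 5 · 8 · 7 · 13 · 19 = 69160.
Merge one congruence at a time:
  Start: x ≡ 1 (mod 5).
  Combine with x ≡ 4 (mod 8); new modulus lcm = 40.
    Write x = 1 + 5·t and substitute into x ≡ 4 (mod 8): 5·t ≡ 4 − 1 = 3 (mod 8).
    The inverse of 5 mod 8 is 5 (since 5·5 = 25 = 3·8 + 1), so t ≡ 5·3 = 15 ≡ 7 (mod 8).
    Then x = 1 + 5·7 = 36, valid modulo lcm(5, 8) = 40: x ≡ 36 (mod 40).
  Combine with x ≡ 2 (mod 7); new modulus lcm = 280.
    Write x = 36 + 40·t and substitute into x ≡ 2 (mod 7): 40·t ≡ 2 − 36 = -34 (mod 7).
    Reduce coefficients mod 7: 5·t ≡ 1 (mod 7).
    The inverse of 5 mod 7 is 3 (since 5·3 = 15 = 2·7 + 1), so t ≡ 3·1 = 3 ≡ 3 (mod 7).
    Then x = 36 + 40·3 = 156, valid modulo lcm(40, 7) = 280: x ≡ 156 (mod 280).
  Combine with x ≡ 11 (mod 13); new modulus lcm = 3640.
    Write x = 156 + 280·t and substitute into x ≡ 11 (mod 13): 280·t ≡ 11 − 156 = -145 (mod 13).
    Reduce coefficients mod 13: 7·t ≡ 11 (mod 13).
    The inverse of 7 mod 13 is 2 (since 7·2 = 14 = 1·13 + 1), so t ≡ 2·11 = 22 ≡ 9 (mod 13).
    Then x = 156 + 280·9 = 2676, valid modulo lcm(280, 13) = 3640: x ≡ 2676 (mod 3640).
  Combine with x ≡ 17 (mod 19); new modulus lcm = 69160.
    Write x = 2676 + 3640·t and substitute into x ≡ 17 (mod 19): 3640·t ≡ 17 − 2676 = -2659 (mod 19).
    Reduce coefficients mod 19: 11·t ≡ 1 (mod 19).
    The inverse of 11 mod 19 is 7 (since 11·7 = 77 = 4·19 + 1), so t ≡ 7·1 = 7 ≡ 7 (mod 19).
    Then x = 2676 + 3640·7 = 28156, valid modulo lcm(3640, 19) = 69160: x ≡ 28156 (mod 69160).
Verify against each original: 28156 mod 5 = 1, 28156 mod 8 = 4, 28156 mod 7 = 2, 28156 mod 13 = 11, 28156 mod 19 = 17.

x ≡ 28156 (mod 69160).


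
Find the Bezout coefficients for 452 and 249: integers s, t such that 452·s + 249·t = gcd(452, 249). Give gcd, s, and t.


Euclidean algorithm on (452, 249) — divide until remainder is 0:
  452 = 1 · 249 + 203
  249 = 1 · 203 + 46
  203 = 4 · 46 + 19
  46 = 2 · 19 + 8
  19 = 2 · 8 + 3
  8 = 2 · 3 + 2
  3 = 1 · 2 + 1
  2 = 2 · 1 + 0
gcd(452, 249) = 1.
Track Bezout coefficients alongside the remainders: start with r₀ = 452 = a·1 + b·0 (s = 1, t = 0) and r₁ = 249 = a·0 + b·1 (s = 0, t = 1); each new remainder r_{k+1} = r_{k-1} − q_k·r_k inherits s_{k+1} = s_{k-1} − q_k·s_k, t_{k+1} = t_{k-1} − q_k·t_k, so r_k = a·s_k + b·t_k at every step:
  q = 1: r = 203, s = 1 − 1·0 = 1, t = 0 − 1·1 = -1  (check: 452·1 + 249·(-1) = 203)
  q = 1: r = 46, s = 0 − 1·1 = -1, t = 1 − 1·(-1) = 2  (check: 452·(-1) + 249·2 = 46)
  q = 4: r = 19, s = 1 − 4·(-1) = 5, t = -1 − 4·2 = -9  (check: 452·5 + 249·(-9) = 19)
  q = 2: r = 8, s = -1 − 2·5 = -11, t = 2 − 2·(-9) = 20  (check: 452·(-11) + 249·20 = 8)
  q = 2: r = 3, s = 5 − 2·(-11) = 27, t = -9 − 2·20 = -49  (check: 452·27 + 249·(-49) = 3)
  q = 2: r = 2, s = -11 − 2·27 = -65, t = 20 − 2·(-49) = 118  (check: 452·(-65) + 249·118 = 2)
  q = 1: r = 1, s = 27 − 1·(-65) = 92, t = -49 − 1·118 = -167  (check: 452·92 + 249·(-167) = 1)
The row with r = 1 (the gcd) gives the Bezout coefficients s = 92, t = -167.
Result: 452 · (92) + 249 · (-167) = 1.

gcd(452, 249) = 1; s = 92, t = -167 (check: 452·92 + 249·(-167) = 1).


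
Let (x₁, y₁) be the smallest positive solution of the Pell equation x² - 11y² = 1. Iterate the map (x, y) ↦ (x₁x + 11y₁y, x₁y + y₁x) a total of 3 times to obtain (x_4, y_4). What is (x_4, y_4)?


Step 1: Find the fundamental solution (x₁, y₁) of x² - 11y² = 1.
  Expand √11 as a continued fraction. a₀ = ⌊√11⌋ = 3; iterate m_{k+1} = d_k·a_k − m_k, d_{k+1} = (11 − m_{k+1}²)/d_k, a_{k+1} = ⌊(a₀ + m_{k+1})/d_{k+1}⌋ (starting m₀ = 0, d₀ = 1), with convergents p_k = a_k·p_{k-1} + p_{k-2}, q_k = a_k·q_{k-1} + q_{k-2} (p₋₁ = 1, q₋₁ = 0):
  k = 0: a₀ = 3; p₀/q₀ = 3/1; p₀² − 11·q₀² = 9 − 11 = -2.
  k = 1: m = 3, d = 2, a = ⌊(3 + 3)/2⌋ = 3; p/q = (3·3 + 1)/(3·1 + 0) = 10/3; p² − 11·q² = 100 − 99 = 1.
  The first convergent with p² − 11·q² = 1 gives the fundamental solution (x₁, y₁) = (10, 3).
Step 2: Apply the recurrence (x_{n+1}, y_{n+1}) = (x₁x_n + 11y₁y_n, x₁y_n + y₁x_n) repeatedly.
  From (x_1, y_1) = (10, 3): x_2 = 10·10 + 11·3·3 = 199; y_2 = 10·3 + 3·10 = 60.
  From (x_2, y_2) = (199, 60): x_3 = 10·199 + 11·3·60 = 3970; y_3 = 10·60 + 3·199 = 1197.
  From (x_3, y_3) = (3970, 1197): x_4 = 10·3970 + 11·3·1197 = 79201; y_4 = 10·1197 + 3·3970 = 23880.
Step 3: Verify x_4² - 11·y_4² = 6272798401 - 6272798400 = 1 (should be 1). ✓

(x_1, y_1) = (10, 3); (x_4, y_4) = (79201, 23880).


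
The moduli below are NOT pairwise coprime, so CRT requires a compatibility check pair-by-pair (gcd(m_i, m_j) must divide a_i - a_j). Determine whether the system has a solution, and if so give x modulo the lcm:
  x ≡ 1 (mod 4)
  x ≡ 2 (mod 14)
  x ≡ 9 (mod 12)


Moduli 4, 14, 12 are not pairwise coprime, so CRT works modulo lcm(m_i) when all pairwise compatibility conditions hold.
Pairwise compatibility: gcd(m_i, m_j) must divide a_i - a_j for every pair.
Merge one congruence at a time:
  Start: x ≡ 1 (mod 4).
  Combine with x ≡ 2 (mod 14): gcd(4, 14) = 2, and 2 - 1 = 1 is NOT divisible by 2.
    ⇒ system is inconsistent (no integer solution).

No solution (the system is inconsistent).


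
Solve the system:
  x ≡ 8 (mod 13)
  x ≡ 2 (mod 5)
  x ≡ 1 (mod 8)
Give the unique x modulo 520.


Moduli 13, 5, 8 are pairwise coprime; by CRT there is a unique solution modulo M = 13 · 5 · 8 = 520.
Solve pairwise, accumulating the modulus:
  Start with x ≡ 8 (mod 13).
  Combine with x ≡ 2 (mod 5): since gcd(13, 5) = 1, we get a unique residue mod 65.
    Write x = 8 + 13·t and substitute into x ≡ 2 (mod 5): 13·t ≡ 2 − 8 = -6 (mod 5).
    Reduce coefficients mod 5: 3·t ≡ 4 (mod 5).
    The inverse of 3 mod 5 is 2 (since 3·2 = 6 = 1·5 + 1), so t ≡ 2·4 = 8 ≡ 3 (mod 5).
    Then x = 8 + 13·3 = 47, valid modulo lcm(13, 5) = 65: x ≡ 47 (mod 65).
  Combine with x ≡ 1 (mod 8): since gcd(65, 8) = 1, we get a unique residue mod 520.
    Write x = 47 + 65·t and substitute into x ≡ 1 (mod 8): 65·t ≡ 1 − 47 = -46 (mod 8).
    Reduce coefficients mod 8: 1·t ≡ 2 (mod 8).
    So t ≡ 2 (mod 8).
    Then x = 47 + 65·2 = 177, valid modulo lcm(65, 8) = 520: x ≡ 177 (mod 520).
Verify: 177 mod 13 = 8 ✓, 177 mod 5 = 2 ✓, 177 mod 8 = 1 ✓.

x ≡ 177 (mod 520).


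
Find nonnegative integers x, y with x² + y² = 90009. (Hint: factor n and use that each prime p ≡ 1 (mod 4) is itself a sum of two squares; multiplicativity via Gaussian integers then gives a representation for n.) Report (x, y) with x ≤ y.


Step 1: Factor n = 90009 = 3^2 · 73 · 137.
Step 2: Check the mod-4 condition on each prime factor: 3 ≡ 3 (mod 4), exponent 2 (must be even); 73 ≡ 1 (mod 4), exponent 1; 137 ≡ 1 (mod 4), exponent 1.
All primes ≡ 3 (mod 4) appear to even exponent (or don't appear), so by the two-squares theorem n IS expressible as a sum of two squares.
Step 3: Build a representation. Group n = k² · m with k = 3 and m = 73 · 137 = 10001 (a product of primes ≡ 1 (mod 4)); a representation of m scales to one of n via (k·x)² + (k·y)² = k²(x² + y²). Each prime p ≡ 1 (mod 4) is itself a sum of two squares; find a² by testing p − a² for a perfect square:
  73: 73 − 1² = 72, 73 − 2² = 69, 73 − 3² = 64 = 8² ⇒ 73 = 3² + 8².
  137: 137 − 1² = 136, 137 − 2² = 133, 137 − 3² = 128, 137 − 4² = 121 = 11² ⇒ 137 = 4² + 11².
  Combine using the Brahmagupta–Fibonacci identity (a² + b²)(c² + d²) = (ac − bd)² + (ad + bc)² = (ac + bd)² + (ad − bc)²:
  73 · 137 = 10001: from (3² + 8²)(4² + 11²), take (3·4 − 8·11, 3·11 + 8·4) = (12 − 88, 33 + 32) = (-76, 65); dropping signs (only squares matter) gives (76, 65); check 76² + 65² = 5776 + 4225 = 10001 ✓.
  Scale by k = 3: (3·76, 3·65) = (228, 195).
Step 4: Order so x ≤ y and verify: 195² + 228² = 38025 + 51984 = 90009 = n. ✓

n = 90009 = 195² + 228² (one valid representation with x ≤ y).


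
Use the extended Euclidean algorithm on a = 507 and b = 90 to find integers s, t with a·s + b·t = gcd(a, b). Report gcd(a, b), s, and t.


Euclidean algorithm on (507, 90) — divide until remainder is 0:
  507 = 5 · 90 + 57
  90 = 1 · 57 + 33
  57 = 1 · 33 + 24
  33 = 1 · 24 + 9
  24 = 2 · 9 + 6
  9 = 1 · 6 + 3
  6 = 2 · 3 + 0
gcd(507, 90) = 3.
Track Bezout coefficients alongside the remainders: start with r₀ = 507 = a·1 + b·0 (s = 1, t = 0) and r₁ = 90 = a·0 + b·1 (s = 0, t = 1); each new remainder r_{k+1} = r_{k-1} − q_k·r_k inherits s_{k+1} = s_{k-1} − q_k·s_k, t_{k+1} = t_{k-1} − q_k·t_k, so r_k = a·s_k + b·t_k at every step:
  q = 5: r = 57, s = 1 − 5·0 = 1, t = 0 − 5·1 = -5  (check: 507·1 + 90·(-5) = 57)
  q = 1: r = 33, s = 0 − 1·1 = -1, t = 1 − 1·(-5) = 6  (check: 507·(-1) + 90·6 = 33)
  q = 1: r = 24, s = 1 − 1·(-1) = 2, t = -5 − 1·6 = -11  (check: 507·2 + 90·(-11) = 24)
  q = 1: r = 9, s = -1 − 1·2 = -3, t = 6 − 1·(-11) = 17  (check: 507·(-3) + 90·17 = 9)
  q = 2: r = 6, s = 2 − 2·(-3) = 8, t = -11 − 2·17 = -45  (check: 507·8 + 90·(-45) = 6)
  q = 1: r = 3, s = -3 − 1·8 = -11, t = 17 − 1·(-45) = 62  (check: 507·(-11) + 90·62 = 3)
The row with r = 3 (the gcd) gives the Bezout coefficients s = -11, t = 62.
Result: 507 · (-11) + 90 · (62) = 3.

gcd(507, 90) = 3; s = -11, t = 62 (check: 507·(-11) + 90·62 = 3).


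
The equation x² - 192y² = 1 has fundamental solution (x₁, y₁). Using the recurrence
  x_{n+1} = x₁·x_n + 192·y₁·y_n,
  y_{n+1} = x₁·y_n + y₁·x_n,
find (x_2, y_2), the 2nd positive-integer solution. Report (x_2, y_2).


Step 1: Find the fundamental solution (x₁, y₁) of x² - 192y² = 1.
  Expand √192 as a continued fraction. a₀ = ⌊√192⌋ = 13; iterate m_{k+1} = d_k·a_k − m_k, d_{k+1} = (192 − m_{k+1}²)/d_k, a_{k+1} = ⌊(a₀ + m_{k+1})/d_{k+1}⌋ (starting m₀ = 0, d₀ = 1), with convergents p_k = a_k·p_{k-1} + p_{k-2}, q_k = a_k·q_{k-1} + q_{k-2} (p₋₁ = 1, q₋₁ = 0):
  k = 0: a₀ = 13; p₀/q₀ = 13/1; p₀² − 192·q₀² = 169 − 192 = -23.
  k = 1: m = 13, d = 23, a = ⌊(13 + 13)/23⌋ = 1; p/q = (1·13 + 1)/(1·1 + 0) = 14/1; p² − 192·q² = 196 − 192 = 4.
  k = 2: m = 10, d = 4, a = ⌊(13 + 10)/4⌋ = 5; p/q = (5·14 + 13)/(5·1 + 1) = 83/6; p² − 192·q² = 6889 − 6912 = -23.
  k = 3: m = 10, d = 23, a = ⌊(13 + 10)/23⌋ = 1; p/q = (1·83 + 14)/(1·6 + 1) = 97/7; p² − 192·q² = 9409 − 9408 = 1.
  The first convergent with p² − 192·q² = 1 gives the fundamental solution (x₁, y₁) = (97, 7).
Step 2: Apply the recurrence (x_{n+1}, y_{n+1}) = (x₁x_n + 192y₁y_n, x₁y_n + y₁x_n) repeatedly.
  From (x_1, y_1) = (97, 7): x_2 = 97·97 + 192·7·7 = 18817; y_2 = 97·7 + 7·97 = 1358.
Step 3: Verify x_2² - 192·y_2² = 354079489 - 354079488 = 1 (should be 1). ✓

(x_1, y_1) = (97, 7); (x_2, y_2) = (18817, 1358).


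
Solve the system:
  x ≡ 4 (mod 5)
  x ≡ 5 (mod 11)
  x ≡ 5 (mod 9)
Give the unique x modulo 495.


Moduli 5, 11, 9 are pairwise coprime; by CRT there is a unique solution modulo M = 5 · 11 · 9 = 495.
Solve pairwise, accumulating the modulus:
  Start with x ≡ 4 (mod 5).
  Combine with x ≡ 5 (mod 11): since gcd(5, 11) = 1, we get a unique residue mod 55.
    Write x = 4 + 5·t and substitute into x ≡ 5 (mod 11): 5·t ≡ 5 − 4 = 1 (mod 11).
    The inverse of 5 mod 11 is 9 (since 5·9 = 45 = 4·11 + 1), so t ≡ 9·1 = 9 ≡ 9 (mod 11).
    Then x = 4 + 5·9 = 49, valid modulo lcm(5, 11) = 55: x ≡ 49 (mod 55).
  Combine with x ≡ 5 (mod 9): since gcd(55, 9) = 1, we get a unique residue mod 495.
    Write x = 49 + 55·t and substitute into x ≡ 5 (mod 9): 55·t ≡ 5 − 49 = -44 (mod 9).
    Reduce coefficients mod 9: 1·t ≡ 1 (mod 9).
    So t ≡ 1 (mod 9).
    Then x = 49 + 55·1 = 104, valid modulo lcm(55, 9) = 495: x ≡ 104 (mod 495).
Verify: 104 mod 5 = 4 ✓, 104 mod 11 = 5 ✓, 104 mod 9 = 5 ✓.

x ≡ 104 (mod 495).


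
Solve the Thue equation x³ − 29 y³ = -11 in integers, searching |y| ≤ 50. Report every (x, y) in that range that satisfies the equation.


The equation is x³ - 29y³ = -11. For fixed y, x³ = 29·y³ − 11, so a solution requires the RHS to be a perfect cube.
Strategy: iterate y from -50 to 50, compute RHS = 29·y³ − 11, and check whether it is a (positive or negative) perfect cube.
Check small values of y:
  y = 0: RHS = -11 is not a perfect cube.
  y = 1: RHS = 18 is not a perfect cube.
  y = -1: RHS = -40 is not a perfect cube.
  y = 2: RHS = 221 is not a perfect cube.
  y = -2: RHS = -243 is not a perfect cube.
  y = 3: RHS = 772 is not a perfect cube.
  y = -3: RHS = -794 is not a perfect cube.
Continuing the search up to |y| = 50 finds no solutions either.
No (x, y) in the scanned range satisfies the equation.

No integer solutions with |y| ≤ 50.


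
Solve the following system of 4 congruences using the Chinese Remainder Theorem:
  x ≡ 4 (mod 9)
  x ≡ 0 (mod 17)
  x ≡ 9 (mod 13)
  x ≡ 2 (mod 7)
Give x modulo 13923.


Product of moduli M = 9 · 17 · 13 · 7 = 13923.
Merge one congruence at a time:
  Start: x ≡ 4 (mod 9).
  Combine with x ≡ 0 (mod 17); new modulus lcm = 153.
    Write x = 4 + 9·t and substitute into x ≡ 0 (mod 17): 9·t ≡ 0 − 4 = -4 (mod 17).
    Reduce coefficients mod 17: 9·t ≡ 13 (mod 17).
    The inverse of 9 mod 17 is 2 (since 9·2 = 18 = 1·17 + 1), so t ≡ 2·13 = 26 ≡ 9 (mod 17).
    Then x = 4 + 9·9 = 85, valid modulo lcm(9, 17) = 153: x ≡ 85 (mod 153).
  Combine with x ≡ 9 (mod 13); new modulus lcm = 1989.
    Write x = 85 + 153·t and substitute into x ≡ 9 (mod 13): 153·t ≡ 9 − 85 = -76 (mod 13).
    Reduce coefficients mod 13: 10·t ≡ 2 (mod 13).
    The inverse of 10 mod 13 is 4 (since 10·4 = 40 = 3·13 + 1), so t ≡ 4·2 = 8 ≡ 8 (mod 13).
    Then x = 85 + 153·8 = 1309, valid modulo lcm(153, 13) = 1989: x ≡ 1309 (mod 1989).
  Combine with x ≡ 2 (mod 7); new modulus lcm = 13923.
    Write x = 1309 + 1989·t and substitute into x ≡ 2 (mod 7): 1989·t ≡ 2 − 1309 = -1307 (mod 7).
    Reduce coefficients mod 7: 1·t ≡ 2 (mod 7).
    So t ≡ 2 (mod 7).
    Then x = 1309 + 1989·2 = 5287, valid modulo lcm(1989, 7) = 13923: x ≡ 5287 (mod 13923).
Verify against each original: 5287 mod 9 = 4, 5287 mod 17 = 0, 5287 mod 13 = 9, 5287 mod 7 = 2.

x ≡ 5287 (mod 13923).


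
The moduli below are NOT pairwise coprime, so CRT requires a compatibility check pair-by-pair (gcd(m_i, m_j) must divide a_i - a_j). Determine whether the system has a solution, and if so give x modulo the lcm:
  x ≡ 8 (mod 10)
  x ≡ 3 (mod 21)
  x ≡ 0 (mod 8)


Moduli 10, 21, 8 are not pairwise coprime, so CRT works modulo lcm(m_i) when all pairwise compatibility conditions hold.
Pairwise compatibility: gcd(m_i, m_j) must divide a_i - a_j for every pair.
Merge one congruence at a time:
  Start: x ≡ 8 (mod 10).
  Combine with x ≡ 3 (mod 21): gcd(10, 21) = 1; 3 - 8 = -5, which IS divisible by 1, so compatible.
    Write x = 8 + 10·t and substitute into x ≡ 3 (mod 21): 10·t ≡ 3 − 8 = -5 (mod 21).
    Reduce coefficients mod 21: 10·t ≡ 16 (mod 21).
    The inverse of 10 mod 21 is 19 (since 10·19 = 190 = 9·21 + 1), so t ≡ 19·16 = 304 ≡ 10 (mod 21).
    Then x = 8 + 10·10 = 108, valid modulo lcm(10, 21) = 210: x ≡ 108 (mod 210).
  Combine with x ≡ 0 (mod 8): gcd(210, 8) = 2; 0 - 108 = -108, which IS divisible by 2, so compatible.
    Write x = 108 + 210·t and substitute into x ≡ 0 (mod 8): 210·t ≡ 0 − 108 = -108 (mod 8).
    Divide the congruence (and modulus) by g = 2: 105·t ≡ -54 (mod 4).
    Reduce coefficients mod 4: 1·t ≡ 2 (mod 4).
    So t ≡ 2 (mod 4).
    Then x = 108 + 210·2 = 528, valid modulo lcm(210, 8) = 840: x ≡ 528 (mod 840).
Verify: 528 mod 10 = 8, 528 mod 21 = 3, 528 mod 8 = 0.

x ≡ 528 (mod 840).


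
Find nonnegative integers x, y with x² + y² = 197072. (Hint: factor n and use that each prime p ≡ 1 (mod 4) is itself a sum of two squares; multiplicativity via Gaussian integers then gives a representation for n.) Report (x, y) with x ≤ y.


Step 1: Factor n = 197072 = 2^4 · 109 · 113.
Step 2: Check the mod-4 condition on each prime factor: 2 = 2 (special); 109 ≡ 1 (mod 4), exponent 1; 113 ≡ 1 (mod 4), exponent 1.
All primes ≡ 3 (mod 4) appear to even exponent (or don't appear), so by the two-squares theorem n IS expressible as a sum of two squares.
Step 3: Build a representation. Group n = k² · m with k = 4 and m = 109 · 113 = 12317 (a product of primes ≡ 1 (mod 4)); a representation of m scales to one of n via (k·x)² + (k·y)² = k²(x² + y²). Each prime p ≡ 1 (mod 4) is itself a sum of two squares; find a² by testing p − a² for a perfect square:
  109: 109 − 1² = 108, 109 − 2² = 105, 109 − 3² = 100 = 10² ⇒ 109 = 3² + 10².
  113: 113 − 1² = 112, 113 − 2² = 109, 113 − 3² = 104, 113 − 4² = 97, 113 − 5² = 88, 113 − 6² = 77, 113 − 7² = 64 = 8² ⇒ 113 = 7² + 8².
  Combine using the Brahmagupta–Fibonacci identity (a² + b²)(c² + d²) = (ac − bd)² + (ad + bc)² = (ac + bd)² + (ad − bc)²:
  109 · 113 = 12317: from (3² + 10²)(7² + 8²), take (3·7 − 10·8, 3·8 + 10·7) = (21 − 80, 24 + 70) = (-59, 94); dropping signs (only squares matter) gives (59, 94); check 59² + 94² = 3481 + 8836 = 12317 ✓.
  Scale by k = 4: (4·59, 4·94) = (236, 376).
Step 4: Order so x ≤ y and verify: 236² + 376² = 55696 + 141376 = 197072 = n. ✓

n = 197072 = 236² + 376² (one valid representation with x ≤ y).


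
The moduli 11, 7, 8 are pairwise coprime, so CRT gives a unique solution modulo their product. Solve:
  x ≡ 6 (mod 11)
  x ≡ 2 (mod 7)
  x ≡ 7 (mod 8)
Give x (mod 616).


Moduli 11, 7, 8 are pairwise coprime; by CRT there is a unique solution modulo M = 11 · 7 · 8 = 616.
Solve pairwise, accumulating the modulus:
  Start with x ≡ 6 (mod 11).
  Combine with x ≡ 2 (mod 7): since gcd(11, 7) = 1, we get a unique residue mod 77.
    Write x = 6 + 11·t and substitute into x ≡ 2 (mod 7): 11·t ≡ 2 − 6 = -4 (mod 7).
    Reduce coefficients mod 7: 4·t ≡ 3 (mod 7).
    The inverse of 4 mod 7 is 2 (since 4·2 = 8 = 1·7 + 1), so t ≡ 2·3 = 6 ≡ 6 (mod 7).
    Then x = 6 + 11·6 = 72, valid modulo lcm(11, 7) = 77: x ≡ 72 (mod 77).
  Combine with x ≡ 7 (mod 8): since gcd(77, 8) = 1, we get a unique residue mod 616.
    Write x = 72 + 77·t and substitute into x ≡ 7 (mod 8): 77·t ≡ 7 − 72 = -65 (mod 8).
    Reduce coefficients mod 8: 5·t ≡ 7 (mod 8).
    The inverse of 5 mod 8 is 5 (since 5·5 = 25 = 3·8 + 1), so t ≡ 5·7 = 35 ≡ 3 (mod 8).
    Then x = 72 + 77·3 = 303, valid modulo lcm(77, 8) = 616: x ≡ 303 (mod 616).
Verify: 303 mod 11 = 6 ✓, 303 mod 7 = 2 ✓, 303 mod 8 = 7 ✓.

x ≡ 303 (mod 616).


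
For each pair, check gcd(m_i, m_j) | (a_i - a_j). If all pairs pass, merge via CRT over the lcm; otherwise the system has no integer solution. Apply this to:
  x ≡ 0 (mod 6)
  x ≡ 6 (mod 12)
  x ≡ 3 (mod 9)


Moduli 6, 12, 9 are not pairwise coprime, so CRT works modulo lcm(m_i) when all pairwise compatibility conditions hold.
Pairwise compatibility: gcd(m_i, m_j) must divide a_i - a_j for every pair.
Merge one congruence at a time:
  Start: x ≡ 0 (mod 6).
  Combine with x ≡ 6 (mod 12): gcd(6, 12) = 6; 6 - 0 = 6, which IS divisible by 6, so compatible.
    Write x = 0 + 6·t and substitute into x ≡ 6 (mod 12): 6·t ≡ 6 − 0 = 6 (mod 12).
    Divide the congruence (and modulus) by g = 6: 1·t ≡ 1 (mod 2).
    So t ≡ 1 (mod 2).
    Then x = 0 + 6·1 = 6, valid modulo lcm(6, 12) = 12: x ≡ 6 (mod 12).
  Combine with x ≡ 3 (mod 9): gcd(12, 9) = 3; 3 - 6 = -3, which IS divisible by 3, so compatible.
    Write x = 6 + 12·t and substitute into x ≡ 3 (mod 9): 12·t ≡ 3 − 6 = -3 (mod 9).
    Divide the congruence (and modulus) by g = 3: 4·t ≡ -1 (mod 3).
    Reduce coefficients mod 3: 1·t ≡ 2 (mod 3).
    So t ≡ 2 (mod 3).
    Then x = 6 + 12·2 = 30, valid modulo lcm(12, 9) = 36: x ≡ 30 (mod 36).
Verify: 30 mod 6 = 0, 30 mod 12 = 6, 30 mod 9 = 3.

x ≡ 30 (mod 36).


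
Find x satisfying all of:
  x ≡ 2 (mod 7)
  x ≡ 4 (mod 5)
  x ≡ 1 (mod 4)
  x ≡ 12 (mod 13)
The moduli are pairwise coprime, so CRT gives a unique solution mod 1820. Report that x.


Product of moduli M = 7 · 5 · 4 · 13 = 1820.
Merge one congruence at a time:
  Start: x ≡ 2 (mod 7).
  Combine with x ≡ 4 (mod 5); new modulus lcm = 35.
    Write x = 2 + 7·t and substitute into x ≡ 4 (mod 5): 7·t ≡ 4 − 2 = 2 (mod 5).
    Reduce coefficients mod 5: 2·t ≡ 2 (mod 5).
    The inverse of 2 mod 5 is 3 (since 2·3 = 6 = 1·5 + 1), so t ≡ 3·2 = 6 ≡ 1 (mod 5).
    Then x = 2 + 7·1 = 9, valid modulo lcm(7, 5) = 35: x ≡ 9 (mod 35).
  Combine with x ≡ 1 (mod 4); new modulus lcm = 140.
    Write x = 9 + 35·t and substitute into x ≡ 1 (mod 4): 35·t ≡ 1 − 9 = -8 (mod 4).
    Reduce coefficients mod 4: 3·t ≡ 0 (mod 4).
    The inverse of 3 mod 4 is 3 (since 3·3 = 9 = 2·4 + 1), so t ≡ 3·0 = 0 ≡ 0 (mod 4).
    Then x = 9 + 35·0 = 9, valid modulo lcm(35, 4) = 140: x ≡ 9 (mod 140).
  Combine with x ≡ 12 (mod 13); new modulus lcm = 1820.
    Write x = 9 + 140·t and substitute into x ≡ 12 (mod 13): 140·t ≡ 12 − 9 = 3 (mod 13).
    Reduce coefficients mod 13: 10·t ≡ 3 (mod 13).
    The inverse of 10 mod 13 is 4 (since 10·4 = 40 = 3·13 + 1), so t ≡ 4·3 = 12 ≡ 12 (mod 13).
    Then x = 9 + 140·12 = 1689, valid modulo lcm(140, 13) = 1820: x ≡ 1689 (mod 1820).
Verify against each original: 1689 mod 7 = 2, 1689 mod 5 = 4, 1689 mod 4 = 1, 1689 mod 13 = 12.

x ≡ 1689 (mod 1820).


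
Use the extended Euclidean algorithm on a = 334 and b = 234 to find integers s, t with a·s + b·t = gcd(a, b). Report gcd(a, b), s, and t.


Euclidean algorithm on (334, 234) — divide until remainder is 0:
  334 = 1 · 234 + 100
  234 = 2 · 100 + 34
  100 = 2 · 34 + 32
  34 = 1 · 32 + 2
  32 = 16 · 2 + 0
gcd(334, 234) = 2.
Track Bezout coefficients alongside the remainders: start with r₀ = 334 = a·1 + b·0 (s = 1, t = 0) and r₁ = 234 = a·0 + b·1 (s = 0, t = 1); each new remainder r_{k+1} = r_{k-1} − q_k·r_k inherits s_{k+1} = s_{k-1} − q_k·s_k, t_{k+1} = t_{k-1} − q_k·t_k, so r_k = a·s_k + b·t_k at every step:
  q = 1: r = 100, s = 1 − 1·0 = 1, t = 0 − 1·1 = -1  (check: 334·1 + 234·(-1) = 100)
  q = 2: r = 34, s = 0 − 2·1 = -2, t = 1 − 2·(-1) = 3  (check: 334·(-2) + 234·3 = 34)
  q = 2: r = 32, s = 1 − 2·(-2) = 5, t = -1 − 2·3 = -7  (check: 334·5 + 234·(-7) = 32)
  q = 1: r = 2, s = -2 − 1·5 = -7, t = 3 − 1·(-7) = 10  (check: 334·(-7) + 234·10 = 2)
The row with r = 2 (the gcd) gives the Bezout coefficients s = -7, t = 10.
Result: 334 · (-7) + 234 · (10) = 2.

gcd(334, 234) = 2; s = -7, t = 10 (check: 334·(-7) + 234·10 = 2).


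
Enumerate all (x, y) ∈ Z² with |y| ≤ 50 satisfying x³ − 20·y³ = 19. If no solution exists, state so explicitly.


The equation is x³ - 20y³ = 19. For fixed y, x³ = 20·y³ + 19, so a solution requires the RHS to be a perfect cube.
Strategy: iterate y from -50 to 50, compute RHS = 20·y³ + 19, and check whether it is a (positive or negative) perfect cube.
Check small values of y:
  y = 0: RHS = 19 is not a perfect cube.
  y = 1: RHS = 39 is not a perfect cube.
  y = -1: RHS = -1 = (-1)³ ⇒ x = -1 works.
  y = 2: RHS = 179 is not a perfect cube.
  y = -2: RHS = -141 is not a perfect cube.
  y = 3: RHS = 559 is not a perfect cube.
  y = -3: RHS = -521 is not a perfect cube.
Continuing the search up to |y| = 50 finds no further solutions beyond those listed.
Collected solutions: (-1, -1).

Solutions (with |y| ≤ 50): (-1, -1).


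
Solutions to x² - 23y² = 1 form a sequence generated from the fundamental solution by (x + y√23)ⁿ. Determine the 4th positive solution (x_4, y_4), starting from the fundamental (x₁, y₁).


Step 1: Find the fundamental solution (x₁, y₁) of x² - 23y² = 1.
  Expand √23 as a continued fraction. a₀ = ⌊√23⌋ = 4; iterate m_{k+1} = d_k·a_k − m_k, d_{k+1} = (23 − m_{k+1}²)/d_k, a_{k+1} = ⌊(a₀ + m_{k+1})/d_{k+1}⌋ (starting m₀ = 0, d₀ = 1), with convergents p_k = a_k·p_{k-1} + p_{k-2}, q_k = a_k·q_{k-1} + q_{k-2} (p₋₁ = 1, q₋₁ = 0):
  k = 0: a₀ = 4; p₀/q₀ = 4/1; p₀² − 23·q₀² = 16 − 23 = -7.
  k = 1: m = 4, d = 7, a = ⌊(4 + 4)/7⌋ = 1; p/q = (1·4 + 1)/(1·1 + 0) = 5/1; p² − 23·q² = 25 − 23 = 2.
  k = 2: m = 3, d = 2, a = ⌊(4 + 3)/2⌋ = 3; p/q = (3·5 + 4)/(3·1 + 1) = 19/4; p² − 23·q² = 361 − 368 = -7.
  k = 3: m = 3, d = 7, a = ⌊(4 + 3)/7⌋ = 1; p/q = (1·19 + 5)/(1·4 + 1) = 24/5; p² − 23·q² = 576 − 575 = 1.
  The first convergent with p² − 23·q² = 1 gives the fundamental solution (x₁, y₁) = (24, 5).
Step 2: Apply the recurrence (x_{n+1}, y_{n+1}) = (x₁x_n + 23y₁y_n, x₁y_n + y₁x_n) repeatedly.
  From (x_1, y_1) = (24, 5): x_2 = 24·24 + 23·5·5 = 1151; y_2 = 24·5 + 5·24 = 240.
  From (x_2, y_2) = (1151, 240): x_3 = 24·1151 + 23·5·240 = 55224; y_3 = 24·240 + 5·1151 = 11515.
  From (x_3, y_3) = (55224, 11515): x_4 = 24·55224 + 23·5·11515 = 2649601; y_4 = 24·11515 + 5·55224 = 552480.
Step 3: Verify x_4² - 23·y_4² = 7020385459201 - 7020385459200 = 1 (should be 1). ✓

(x_1, y_1) = (24, 5); (x_4, y_4) = (2649601, 552480).


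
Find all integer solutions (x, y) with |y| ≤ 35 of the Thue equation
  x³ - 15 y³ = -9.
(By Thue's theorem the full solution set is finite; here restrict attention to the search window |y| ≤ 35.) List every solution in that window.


The equation is x³ - 15y³ = -9. For fixed y, x³ = 15·y³ − 9, so a solution requires the RHS to be a perfect cube.
Strategy: iterate y from -35 to 35, compute RHS = 15·y³ − 9, and check whether it is a (positive or negative) perfect cube.
Check small values of y:
  y = 0: RHS = -9 is not a perfect cube.
  y = 1: RHS = 6 is not a perfect cube.
  y = -1: RHS = -24 is not a perfect cube.
  y = 2: RHS = 111 is not a perfect cube.
  y = -2: RHS = -129 is not a perfect cube.
  y = 3: RHS = 396 is not a perfect cube.
  y = -3: RHS = -414 is not a perfect cube.
Continuing the search up to |y| = 35 finds no solutions either.
No (x, y) in the scanned range satisfies the equation.

No integer solutions with |y| ≤ 35.
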